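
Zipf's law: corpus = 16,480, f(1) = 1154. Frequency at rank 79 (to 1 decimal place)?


Zipf's law: f(r) = f(1) / r
f(1) = 1154
f(79) = 1154 / 79
= 14.6 occurrences


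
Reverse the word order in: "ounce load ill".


Original: "ounce load ill"
Words (1..n): ounce | load | ill
Reversed (n..1): ill | load | ounce
Result = "ill load ounce"


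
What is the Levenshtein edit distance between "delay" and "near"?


Word 1: "delay" (length 5)
Word 2: "near" (length 4)
One optimal edit sequence (insert/delete/substitute each cost 1):
  1. substitute 'd' -> 'n'  (+1)
  2. keep 'e'
  3. delete 'l'  (+1)
  4. keep 'a'
  5. substitute 'y' -> 'r'  (+1)
Total edit operations: 3
Edit distance = 3


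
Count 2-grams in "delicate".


Word: "delicate" (length 8)
Number of 2-grams = length - 2 + 1 = 8 - 2 + 1
= 7


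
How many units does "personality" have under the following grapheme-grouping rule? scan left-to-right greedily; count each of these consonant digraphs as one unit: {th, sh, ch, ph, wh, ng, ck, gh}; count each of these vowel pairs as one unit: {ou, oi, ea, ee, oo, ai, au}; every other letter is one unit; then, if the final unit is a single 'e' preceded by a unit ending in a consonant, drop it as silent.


Word: "personality" (11 letters)
Left-to-right scan:
  1. 'p' (letter)
  2. 'e' (letter)
  3. 'r' (letter)
  4. 's' (letter)
  5. 'o' (letter)
  6. 'n' (letter)
  7. 'a' (letter)
  8. 'l' (letter)
  9. 'i' (letter)
  10. 't' (letter)
  11. 'y' (letter)
Units from scan: 11
Sound units = 11 units


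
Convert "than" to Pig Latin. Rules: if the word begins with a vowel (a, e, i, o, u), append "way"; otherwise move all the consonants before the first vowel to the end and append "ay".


Word: "than"
Starts with consonant(s) → move to end, add 'ay'
Consonant cluster: "th"
Pig Latin = "anthay"


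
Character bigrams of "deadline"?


Word: "deadline" (length 8)
Number of bigrams = 8 - 2 + 1 = 7
  Position 0: "de"
  Position 1: "ea"
  Position 2: "ad"
  Position 3: "dl"
  Position 4: "li"
  Position 5: "in"
  Position 6: "ne"
Bigrams = "de", "ea", "ad", "dl", "li", "in", "ne"


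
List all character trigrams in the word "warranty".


Word: "warranty" (length 8)
Number of trigrams = 8 - 3 + 1 = 6
  Position 0: "war"
  Position 1: "arr"
  Position 2: "rra"
  Position 3: "ran"
  Position 4: "ant"
  Position 5: "nty"
Trigrams = "war", "arr", "rra", "ran", "ant", "nty"


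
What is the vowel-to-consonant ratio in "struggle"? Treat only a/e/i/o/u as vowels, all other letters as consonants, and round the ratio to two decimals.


Word: "struggle"
Vowels (a,e,i,o,u): 2
Consonants: 6
Ratio = 2/6
= 0.33


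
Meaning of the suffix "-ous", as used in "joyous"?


Suffix: -ous
Example: joyous (joy + -ous)
Meaning = having quality of


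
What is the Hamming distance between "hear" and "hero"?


Comparing character by character (same length = 4):
  Pos 0: 'h' vs 'h' =
  Pos 1: 'e' vs 'e' =
  Pos 2: 'a' vs 'r' !=
  Pos 3: 'r' vs 'o' !=
Hamming distance = 2


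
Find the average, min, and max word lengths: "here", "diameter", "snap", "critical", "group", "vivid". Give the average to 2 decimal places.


Lengths: "here"=4, "diameter"=8, "snap"=4, "critical"=8, "group"=5, "vivid"=5
Sum = 34, Count = 6
Average = 34/6 = 5.67
= avg=5.67, min=4, max=8


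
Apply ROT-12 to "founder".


Word: "founder"
Shift: 12
Each letter → (letter + shift) mod 26:
  'f' (5) + 12 = 17 → 'r'
  'o' (14) + 12 = 0 → 'a'
  'u' (20) + 12 = 6 → 'g'
  'n' (13) + 12 = 25 → 'z'
  'd' (3) + 12 = 15 → 'p'
  'e' (4) + 12 = 16 → 'q'
  'r' (17) + 12 = 3 → 'd'
Result = "ragzpqd"


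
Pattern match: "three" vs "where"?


Pattern of "three": [0, 1, 2, 3, 3]
Pattern of "where": [0, 1, 2, 3, 2]
Patterns do not match
Same pattern = No


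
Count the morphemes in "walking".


Word: "walking"
Morphemes: walk / -ing
Each morpheme carries meaning
= 2 morphemes


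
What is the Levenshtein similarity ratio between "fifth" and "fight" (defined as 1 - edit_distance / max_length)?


Word 1: "fifth" (length 5)
Word 2: "fight" (length 5)
One optimal edit sequence:
  1. keep 'f'
  2. keep 'i'
  3. substitute 'f' -> 'g'  (+1)
  4. substitute 't' -> 'h'  (+1)
  5. substitute 'h' -> 't'  (+1)
Edit distance = 3
Max length = max(5, 5) = 5
Similarity = 1 - 3/5
= 0.4000


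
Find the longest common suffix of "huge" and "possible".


Word 1: "huge"
Word 2: "possible"
Comparing from end:
  Pos -1: 'e' == 'e'
  Pos -2: 'g' != 'l' (stop)
LCS = "e" (length 1)


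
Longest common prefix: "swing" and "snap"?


Word 1: "swing"
Word 2: "snap"
Comparing from start:
  Pos 0: 's' == 's'
  Pos 1: 'w' != 'n' (stop)
LCP = "s" (length 1)


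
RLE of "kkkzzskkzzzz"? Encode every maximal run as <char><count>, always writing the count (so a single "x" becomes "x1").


String: "kkkzzskkzzzz"
Scanning for consecutive runs:
  'k' x 3
  'z' x 2
  's' x 1
  'k' x 2
  'z' x 4
RLE = "k3z2s1k2z4"


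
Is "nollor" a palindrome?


Word: "nollor"
Reversed: "rollon"
Forward == Backward? nollor != rollon
Palindrome = No


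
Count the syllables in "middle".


Word: "middle"
Syllable breakdown: mid-dle
Counting: 2 parts
= 2 syllables


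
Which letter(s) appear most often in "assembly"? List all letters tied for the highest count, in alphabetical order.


Word: "assembly"
Letter counts:
  'a': 1
  'b': 1
  'e': 1
  'l': 1
  'm': 1
  's': 2
  'y': 1
Maximum count = 2
Most frequent = 's' (2 times each)


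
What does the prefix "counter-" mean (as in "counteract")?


Prefix: counter-
Example: counteract = counter- + act
Meaning = against / opposite


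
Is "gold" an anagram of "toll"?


Word 1: "toll" → sorted: llot
Word 2: "gold" → sorted: dglo
Same letters? llot != dglo
Anagram = No


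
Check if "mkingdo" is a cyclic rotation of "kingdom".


Word: "kingdom", Candidate: "mkingdo"
Method: check if candidate is substring of word+word
"kingdomkingdom" contains "mkingdo"? Yes
Is rotation = Yes


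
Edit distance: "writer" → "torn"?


Word 1: "writer" (length 6)
Word 2: "torn" (length 4)
One optimal edit sequence (insert/delete/substitute each cost 1):
  1. delete 'w'  (+1)
  2. delete 'r'  (+1)
  3. delete 'i'  (+1)
  4. keep 't'
  5. substitute 'e' -> 'o'  (+1)
  6. keep 'r'
  7. insert 'n'  (+1)
Total edit operations: 5
Edit distance = 5


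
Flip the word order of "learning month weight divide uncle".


Original: "learning month weight divide uncle"
Words (1..n): learning | month | weight | divide | uncle
Reversed (n..1): uncle | divide | weight | month | learning
Result = "uncle divide weight month learning"


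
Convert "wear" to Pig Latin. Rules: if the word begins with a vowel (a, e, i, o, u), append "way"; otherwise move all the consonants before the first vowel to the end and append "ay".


Word: "wear"
Starts with consonant(s) → move to end, add 'ay'
Consonant cluster: "w"
Pig Latin = "earway"


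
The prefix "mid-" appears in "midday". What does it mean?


Prefix: mid-
As in: midday -> mid- + day
Meaning = middle


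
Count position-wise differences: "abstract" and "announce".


Comparing character by character (same length = 8):
  Pos 0: 'a' vs 'a' =
  Pos 1: 'b' vs 'n' !=
  Pos 2: 's' vs 'n' !=
  Pos 3: 't' vs 'o' !=
  Pos 4: 'r' vs 'u' !=
  Pos 5: 'a' vs 'n' !=
  Pos 6: 'c' vs 'c' =
  Pos 7: 't' vs 'e' !=
Hamming distance = 6


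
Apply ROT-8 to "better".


Word: "better"
Shift: 8
Each letter → (letter + shift) mod 26:
  'b' (1) + 8 = 9 → 'j'
  'e' (4) + 8 = 12 → 'm'
  't' (19) + 8 = 1 → 'b'
  't' (19) + 8 = 1 → 'b'
  'e' (4) + 8 = 12 → 'm'
  'r' (17) + 8 = 25 → 'z'
Result = "jmbbmz"


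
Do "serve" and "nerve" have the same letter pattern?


Pattern of "serve": [0, 1, 2, 3, 1]
Pattern of "nerve": [0, 1, 2, 3, 1]
Patterns match
Same pattern = Yes


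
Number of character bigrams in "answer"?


Word: "answer" (length 6)
Number of 2-grams = length - 2 + 1 = 6 - 2 + 1
= 5


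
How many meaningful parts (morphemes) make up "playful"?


Word: "playful"
Morphemes: play / -ful
Each morpheme carries meaning
= 2 morphemes


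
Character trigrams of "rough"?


Word: "rough" (length 5)
Number of trigrams = 5 - 3 + 1 = 3
  Position 0: "rou"
  Position 1: "oug"
  Position 2: "ugh"
Trigrams = "rou", "oug", "ugh"


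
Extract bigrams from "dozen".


Word: "dozen" (length 5)
Number of bigrams = 5 - 2 + 1 = 4
  Position 0: "do"
  Position 1: "oz"
  Position 2: "ze"
  Position 3: "en"
Bigrams = "do", "oz", "ze", "en"


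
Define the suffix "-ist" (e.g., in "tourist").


Suffix: -ist
As in: tourist -> tour + -ist
Meaning = one who practices


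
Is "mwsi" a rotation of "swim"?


Word: "swim", Candidate: "mwsi"
Method: check if candidate is substring of word+word
"swimswim" contains "mwsi"? No
Is rotation = No


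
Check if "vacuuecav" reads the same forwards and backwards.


Word: "vacuuecav"
Reversed: "vaceuucav"
Forward == Backward? vacuuecav != vaceuucav
Palindrome = No


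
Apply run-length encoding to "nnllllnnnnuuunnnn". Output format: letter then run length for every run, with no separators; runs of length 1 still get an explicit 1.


String: "nnllllnnnnuuunnnn"
Scanning for consecutive runs:
  'n' x 2
  'l' x 4
  'n' x 4
  'u' x 3
  'n' x 4
RLE = "n2l4n4u3n4"


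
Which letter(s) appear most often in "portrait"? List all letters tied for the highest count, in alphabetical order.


Word: "portrait"
Letter counts:
  'a': 1
  'i': 1
  'o': 1
  'p': 1
  'r': 2
  't': 2
Maximum count = 2
Most frequent = 'r', 't' (2 times each)


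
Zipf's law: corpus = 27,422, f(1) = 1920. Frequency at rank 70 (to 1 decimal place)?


Zipf's law: f(r) = f(1) / r
f(1) = 1920
f(70) = 1920 / 70
= 27.4 occurrences


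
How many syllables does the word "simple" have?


Word: "simple"
Syllable breakdown: sim / ple
Counting: 2 parts
= 2 syllables


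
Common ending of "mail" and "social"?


Word 1: "mail"
Word 2: "social"
Comparing from end:
  Pos -1: 'l' == 'l'
  Pos -2: 'i' != 'a' (stop)
LCS = "l" (length 1)


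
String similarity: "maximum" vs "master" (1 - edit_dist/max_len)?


Word 1: "maximum" (length 7)
Word 2: "master" (length 6)
One optimal edit sequence:
  1. keep 'm'
  2. keep 'a'
  3. delete 'x'  (+1)
  4. substitute 'i' -> 's'  (+1)
  5. substitute 'm' -> 't'  (+1)
  6. substitute 'u' -> 'e'  (+1)
  7. substitute 'm' -> 'r'  (+1)
Edit distance = 5
Max length = max(7, 6) = 7
Similarity = 1 - 5/7
= 0.2857


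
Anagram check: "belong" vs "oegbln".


Word 1: "belong" → sorted: beglno
Word 2: "oegbln" → sorted: beglno
Same letters? beglno == beglno
Anagram = Yes


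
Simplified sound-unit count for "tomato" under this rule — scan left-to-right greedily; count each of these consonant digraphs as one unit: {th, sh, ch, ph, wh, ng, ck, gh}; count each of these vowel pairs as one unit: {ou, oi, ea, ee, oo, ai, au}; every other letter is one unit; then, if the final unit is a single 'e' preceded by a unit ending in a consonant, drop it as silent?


Word: "tomato" (6 letters)
Left-to-right scan:
  1. 't' (letter)
  2. 'o' (letter)
  3. 'm' (letter)
  4. 'a' (letter)
  5. 't' (letter)
  6. 'o' (letter)
Units from scan: 6
Sound units = 6 units


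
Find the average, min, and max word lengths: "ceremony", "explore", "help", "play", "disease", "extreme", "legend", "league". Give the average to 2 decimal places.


Lengths: "ceremony"=8, "explore"=7, "help"=4, "play"=4, "disease"=7, "extreme"=7, "legend"=6, "league"=6
Sum = 49, Count = 8
Average = 49/8 = 6.13
= avg=6.13, min=4, max=8


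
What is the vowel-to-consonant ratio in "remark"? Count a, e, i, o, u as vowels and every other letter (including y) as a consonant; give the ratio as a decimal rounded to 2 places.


Word: "remark"
Vowels (a,e,i,o,u): 2
Consonants: 4
Ratio = 2/4
= 0.50


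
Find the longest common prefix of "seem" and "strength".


Word 1: "seem"
Word 2: "strength"
Comparing from start:
  Pos 0: 's' == 's'
  Pos 1: 'e' != 't' (stop)
LCP = "s" (length 1)


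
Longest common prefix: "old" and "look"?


Word 1: "old"
Word 2: "look"
Comparing from start:
  Pos 0: 'o' != 'l' (stop)
LCP = "" (length 0)


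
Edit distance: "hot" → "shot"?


Word 1: "hot" (length 3)
Word 2: "shot" (length 4)
One optimal edit sequence (insert/delete/substitute each cost 1):
  1. insert 's'  (+1)
  2. keep 'h'
  3. keep 'o'
  4. keep 't'
Total edit operations: 1
Edit distance = 1


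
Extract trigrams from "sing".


Word: "sing" (length 4)
Number of trigrams = 4 - 3 + 1 = 2
  Position 0: "sin"
  Position 1: "ing"
Trigrams = "sin", "ing"


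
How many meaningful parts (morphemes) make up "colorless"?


Word: "colorless"
Morphemes: color | -less
Each morpheme carries meaning
= 2 morphemes


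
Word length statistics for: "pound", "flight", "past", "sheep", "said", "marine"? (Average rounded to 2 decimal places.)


Lengths: "pound"=5, "flight"=6, "past"=4, "sheep"=5, "said"=4, "marine"=6
Sum = 30, Count = 6
Average = 30/6 = 5.00
= avg=5.00, min=4, max=6


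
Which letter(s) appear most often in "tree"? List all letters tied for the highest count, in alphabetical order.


Word: "tree"
Letter counts:
  'e': 2
  'r': 1
  't': 1
Maximum count = 2
Most frequent = 'e' (2 times each)


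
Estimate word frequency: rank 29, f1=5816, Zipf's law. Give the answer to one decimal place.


Zipf's law: f(r) = f(1) / r
f(1) = 5816
f(29) = 5816 / 29
= 200.6 occurrences


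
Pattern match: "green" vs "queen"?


Pattern of "green": [0, 1, 2, 2, 3]
Pattern of "queen": [0, 1, 2, 2, 3]
Patterns match
Same pattern = Yes


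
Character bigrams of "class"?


Word: "class" (length 5)
Number of bigrams = 5 - 2 + 1 = 4
  Position 0: "cl"
  Position 1: "la"
  Position 2: "as"
  Position 3: "ss"
Bigrams = "cl", "la", "as", "ss"


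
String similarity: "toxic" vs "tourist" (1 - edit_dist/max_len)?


Word 1: "toxic" (length 5)
Word 2: "tourist" (length 7)
One optimal edit sequence:
  1. keep 't'
  2. keep 'o'
  3. insert 'u'  (+1)
  4. substitute 'x' -> 'r'  (+1)
  5. keep 'i'
  6. insert 's'  (+1)
  7. substitute 'c' -> 't'  (+1)
Edit distance = 4
Max length = max(5, 7) = 7
Similarity = 1 - 4/7
= 0.4286


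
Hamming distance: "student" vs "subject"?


Comparing character by character (same length = 7):
  Pos 0: 's' vs 's' =
  Pos 1: 't' vs 'u' !=
  Pos 2: 'u' vs 'b' !=
  Pos 3: 'd' vs 'j' !=
  Pos 4: 'e' vs 'e' =
  Pos 5: 'n' vs 'c' !=
  Pos 6: 't' vs 't' =
Hamming distance = 4


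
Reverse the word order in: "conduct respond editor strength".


Original: "conduct respond editor strength"
Words (1..n): conduct | respond | editor | strength
Reversed (n..1): strength | editor | respond | conduct
Result = "strength editor respond conduct"


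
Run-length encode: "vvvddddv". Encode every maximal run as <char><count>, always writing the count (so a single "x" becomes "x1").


String: "vvvddddv"
Scanning for consecutive runs:
  'v' x 3
  'd' x 4
  'v' x 1
RLE = "v3d4v1"


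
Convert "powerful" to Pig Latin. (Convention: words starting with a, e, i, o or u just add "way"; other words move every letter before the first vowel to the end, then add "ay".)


Word: "powerful"
Starts with consonant(s) → move to end, add 'ay'
Consonant cluster: "p"
Pig Latin = "owerfulpay"


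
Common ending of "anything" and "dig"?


Word 1: "anything"
Word 2: "dig"
Comparing from end:
  Pos -1: 'g' == 'g'
  Pos -2: 'n' != 'i' (stop)
LCS = "g" (length 1)


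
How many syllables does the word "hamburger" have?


Word: "hamburger"
Syllable breakdown: ham-bur-ger
Counting: 3 parts
= 3 syllables


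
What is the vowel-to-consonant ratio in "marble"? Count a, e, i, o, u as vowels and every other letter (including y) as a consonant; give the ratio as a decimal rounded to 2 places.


Word: "marble"
Vowels (a,e,i,o,u): 2
Consonants: 4
Ratio = 2/4
= 0.50


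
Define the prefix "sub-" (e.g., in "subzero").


Prefix: sub-
As in: subzero -> sub- + zero
Meaning = under / below


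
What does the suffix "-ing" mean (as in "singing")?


Suffix: -ing
As in: singing -> sing + -ing
Meaning = present participle


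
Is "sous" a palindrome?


Word: "sous"
Reversed: "suos"
Forward == Backward? sous != suos
Palindrome = No


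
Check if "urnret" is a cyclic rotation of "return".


Word: "return", Candidate: "urnret"
Method: check if candidate is substring of word+word
"returnreturn" contains "urnret"? Yes
Is rotation = Yes


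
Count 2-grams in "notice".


Word: "notice" (length 6)
Number of 2-grams = length - 2 + 1 = 6 - 2 + 1
= 5


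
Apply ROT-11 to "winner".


Word: "winner"
Shift: 11
Each letter → (letter + shift) mod 26:
  'w' (22) + 11 = 7 → 'h'
  'i' (8) + 11 = 19 → 't'
  'n' (13) + 11 = 24 → 'y'
  'n' (13) + 11 = 24 → 'y'
  'e' (4) + 11 = 15 → 'p'
  'r' (17) + 11 = 2 → 'c'
Result = "htyypc"


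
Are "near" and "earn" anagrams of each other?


Word 1: "near" → sorted: aenr
Word 2: "earn" → sorted: aenr
Same letters? aenr == aenr
Anagram = Yes


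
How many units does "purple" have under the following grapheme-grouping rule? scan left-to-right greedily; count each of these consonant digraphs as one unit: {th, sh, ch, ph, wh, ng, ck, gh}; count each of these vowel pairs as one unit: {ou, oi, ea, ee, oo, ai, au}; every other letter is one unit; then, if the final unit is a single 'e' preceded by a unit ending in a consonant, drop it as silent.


Word: "purple" (6 letters)
Left-to-right scan:
  1. 'p' (letter)
  2. 'u' (letter)
  3. 'r' (letter)
  4. 'p' (letter)
  5. 'l' (letter)
  6. 'e' (letter)
Units from scan: 6
Final unit is 'e' after a consonant -> drop as silent (-1)
Sound units = 5 units


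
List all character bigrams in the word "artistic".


Word: "artistic" (length 8)
Number of bigrams = 8 - 2 + 1 = 7
  Position 0: "ar"
  Position 1: "rt"
  Position 2: "ti"
  Position 3: "is"
  Position 4: "st"
  Position 5: "ti"
  Position 6: "ic"
Bigrams = "ar", "rt", "ti", "is", "st", "ti", "ic"


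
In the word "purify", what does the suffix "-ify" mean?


Suffix: -ify
As in: purify -> pure + -ify, with a spelling change
Meaning = to make


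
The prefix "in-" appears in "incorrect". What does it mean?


Prefix: in-
As in: incorrect -> in- + correct
Meaning = not / into


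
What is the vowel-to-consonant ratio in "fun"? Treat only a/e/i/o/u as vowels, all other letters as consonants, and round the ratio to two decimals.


Word: "fun"
Vowels (a,e,i,o,u): 1
Consonants: 2
Ratio = 1/2
= 0.50


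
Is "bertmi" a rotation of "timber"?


Word: "timber", Candidate: "bertmi"
Method: check if candidate is substring of word+word
"timbertimber" contains "bertmi"? No
Is rotation = No


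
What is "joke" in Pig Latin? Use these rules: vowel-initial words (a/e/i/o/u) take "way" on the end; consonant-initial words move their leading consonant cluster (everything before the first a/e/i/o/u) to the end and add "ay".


Word: "joke"
Starts with consonant(s) → move to end, add 'ay'
Consonant cluster: "j"
Pig Latin = "okejay"


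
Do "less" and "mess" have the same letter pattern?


Pattern of "less": [0, 1, 2, 2]
Pattern of "mess": [0, 1, 2, 2]
Patterns match
Same pattern = Yes


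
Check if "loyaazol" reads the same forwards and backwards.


Word: "loyaazol"
Reversed: "lozaayol"
Forward == Backward? loyaazol != lozaayol
Palindrome = No


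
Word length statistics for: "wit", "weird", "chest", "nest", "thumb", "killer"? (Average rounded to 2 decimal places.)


Lengths: "wit"=3, "weird"=5, "chest"=5, "nest"=4, "thumb"=5, "killer"=6
Sum = 28, Count = 6
Average = 28/6 = 4.67
= avg=4.67, min=3, max=6


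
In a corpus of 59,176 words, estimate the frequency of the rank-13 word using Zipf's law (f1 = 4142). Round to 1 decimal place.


Zipf's law: f(r) = f(1) / r
f(1) = 4142
f(13) = 4142 / 13
= 318.6 occurrences


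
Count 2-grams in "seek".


Word: "seek" (length 4)
Number of 2-grams = length - 2 + 1 = 4 - 2 + 1
= 3


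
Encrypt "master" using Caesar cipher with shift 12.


Word: "master"
Shift: 12
Each letter → (letter + shift) mod 26:
  'm' (12) + 12 = 24 → 'y'
  'a' (0) + 12 = 12 → 'm'
  's' (18) + 12 = 4 → 'e'
  't' (19) + 12 = 5 → 'f'
  'e' (4) + 12 = 16 → 'q'
  'r' (17) + 12 = 3 → 'd'
Result = "ymefqd"


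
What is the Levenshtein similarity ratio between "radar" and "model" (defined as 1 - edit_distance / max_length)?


Word 1: "radar" (length 5)
Word 2: "model" (length 5)
One optimal edit sequence:
  1. substitute 'r' -> 'm'  (+1)
  2. substitute 'a' -> 'o'  (+1)
  3. keep 'd'
  4. substitute 'a' -> 'e'  (+1)
  5. substitute 'r' -> 'l'  (+1)
Edit distance = 4
Max length = max(5, 5) = 5
Similarity = 1 - 4/5
= 0.2000


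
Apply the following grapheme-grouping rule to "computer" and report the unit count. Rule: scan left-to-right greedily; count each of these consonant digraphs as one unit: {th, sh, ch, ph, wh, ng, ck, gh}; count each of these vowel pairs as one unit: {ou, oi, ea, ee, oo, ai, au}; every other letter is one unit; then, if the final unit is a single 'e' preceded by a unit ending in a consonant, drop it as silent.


Word: "computer" (8 letters)
Left-to-right scan:
  1. 'c' (letter)
  2. 'o' (letter)
  3. 'm' (letter)
  4. 'p' (letter)
  5. 'u' (letter)
  6. 't' (letter)
  7. 'e' (letter)
  8. 'r' (letter)
Units from scan: 8
Sound units = 8 units


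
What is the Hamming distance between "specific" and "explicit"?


Comparing character by character (same length = 8):
  Pos 0: 's' vs 'e' !=
  Pos 1: 'p' vs 'x' !=
  Pos 2: 'e' vs 'p' !=
  Pos 3: 'c' vs 'l' !=
  Pos 4: 'i' vs 'i' =
  Pos 5: 'f' vs 'c' !=
  Pos 6: 'i' vs 'i' =
  Pos 7: 'c' vs 't' !=
Hamming distance = 6


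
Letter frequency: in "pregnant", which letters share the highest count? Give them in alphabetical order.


Word: "pregnant"
Letter counts:
  'a': 1
  'e': 1
  'g': 1
  'n': 2
  'p': 1
  'r': 1
  't': 1
Maximum count = 2
Most frequent = 'n' (2 times each)


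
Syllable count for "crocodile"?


Word: "crocodile"
Syllable breakdown: croc · o · dile
Counting: 3 parts
= 3 syllables


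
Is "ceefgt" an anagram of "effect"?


Word 1: "effect" → sorted: ceefft
Word 2: "ceefgt" → sorted: ceefgt
Same letters? ceefft != ceefgt
Anagram = No


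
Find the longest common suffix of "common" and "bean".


Word 1: "common"
Word 2: "bean"
Comparing from end:
  Pos -1: 'n' == 'n'
  Pos -2: 'o' != 'a' (stop)
LCS = "n" (length 1)


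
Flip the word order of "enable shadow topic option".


Original: "enable shadow topic option"
Words (1..n): enable | shadow | topic | option
Reversed (n..1): option | topic | shadow | enable
Result = "option topic shadow enable"


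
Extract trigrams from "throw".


Word: "throw" (length 5)
Number of trigrams = 5 - 3 + 1 = 3
  Position 0: "thr"
  Position 1: "hro"
  Position 2: "row"
Trigrams = "thr", "hro", "row"


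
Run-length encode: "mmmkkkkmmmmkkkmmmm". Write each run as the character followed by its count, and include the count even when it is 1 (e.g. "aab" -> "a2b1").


String: "mmmkkkkmmmmkkkmmmm"
Scanning for consecutive runs:
  'm' x 3
  'k' x 4
  'm' x 4
  'k' x 3
  'm' x 4
RLE = "m3k4m4k3m4"


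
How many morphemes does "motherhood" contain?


Word: "motherhood"
Morphemes: mother / -hood
Each morpheme carries meaning
= 2 morphemes


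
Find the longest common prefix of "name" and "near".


Word 1: "name"
Word 2: "near"
Comparing from start:
  Pos 0: 'n' == 'n'
  Pos 1: 'a' != 'e' (stop)
LCP = "n" (length 1)


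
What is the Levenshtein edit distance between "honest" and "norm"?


Word 1: "honest" (length 6)
Word 2: "norm" (length 4)
One optimal edit sequence (insert/delete/substitute each cost 1):
  1. delete 'h'  (+1)
  2. delete 'o'  (+1)
  3. keep 'n'
  4. substitute 'e' -> 'o'  (+1)
  5. substitute 's' -> 'r'  (+1)
  6. substitute 't' -> 'm'  (+1)
Total edit operations: 5
Edit distance = 5


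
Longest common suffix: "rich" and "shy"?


Word 1: "rich"
Word 2: "shy"
Comparing from end:
  Pos -1: 'h' != 'y' (stop)
LCS = "" (length 0)


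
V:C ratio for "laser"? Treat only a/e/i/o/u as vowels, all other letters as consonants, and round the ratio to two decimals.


Word: "laser"
Vowels (a,e,i,o,u): 2
Consonants: 3
Ratio = 2/3
= 0.67


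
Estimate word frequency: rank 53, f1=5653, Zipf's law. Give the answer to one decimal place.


Zipf's law: f(r) = f(1) / r
f(1) = 5653
f(53) = 5653 / 53
= 106.7 occurrences


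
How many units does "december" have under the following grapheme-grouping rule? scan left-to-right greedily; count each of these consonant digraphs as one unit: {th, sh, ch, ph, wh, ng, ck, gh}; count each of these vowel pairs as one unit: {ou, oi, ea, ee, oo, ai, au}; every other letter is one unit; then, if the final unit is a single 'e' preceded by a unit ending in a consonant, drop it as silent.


Word: "december" (8 letters)
Left-to-right scan:
  [1] 'd' (letter)
  [2] 'e' (letter)
  [3] 'c' (letter)
  [4] 'e' (letter)
  [5] 'm' (letter)
  [6] 'b' (letter)
  [7] 'e' (letter)
  [8] 'r' (letter)
Units from scan: 8
Sound units = 8 units


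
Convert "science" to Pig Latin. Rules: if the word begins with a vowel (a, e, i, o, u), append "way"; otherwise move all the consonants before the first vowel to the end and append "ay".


Word: "science"
Starts with consonant(s) → move to end, add 'ay'
Consonant cluster: "sc"
Pig Latin = "iencescay"


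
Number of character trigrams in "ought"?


Word: "ought" (length 5)
Number of 3-grams = length - 3 + 1 = 5 - 3 + 1
= 3


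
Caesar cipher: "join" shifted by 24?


Word: "join"
Shift: 24
Each letter → (letter + shift) mod 26:
  'j' (9) + 24 = 7 → 'h'
  'o' (14) + 24 = 12 → 'm'
  'i' (8) + 24 = 6 → 'g'
  'n' (13) + 24 = 11 → 'l'
Result = "hmgl"


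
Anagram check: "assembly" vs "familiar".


Word 1: "assembly" → sorted: abelmssy
Word 2: "familiar" → sorted: aafiilmr
Same letters? abelmssy != aafiilmr
Anagram = No


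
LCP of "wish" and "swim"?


Word 1: "wish"
Word 2: "swim"
Comparing from start:
  Pos 0: 'w' != 's' (stop)
LCP = "" (length 0)


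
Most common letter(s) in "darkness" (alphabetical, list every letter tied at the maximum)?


Word: "darkness"
Letter counts:
  'a': 1
  'd': 1
  'e': 1
  'k': 1
  'n': 1
  'r': 1
  's': 2
Maximum count = 2
Most frequent = 's' (2 times each)


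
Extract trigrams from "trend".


Word: "trend" (length 5)
Number of trigrams = 5 - 3 + 1 = 3
  Position 0: "tre"
  Position 1: "ren"
  Position 2: "end"
Trigrams = "tre", "ren", "end"


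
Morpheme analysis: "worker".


Word: "worker"
Morphemes: work | -er
Each morpheme carries meaning
= 2 morphemes


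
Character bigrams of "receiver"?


Word: "receiver" (length 8)
Number of bigrams = 8 - 2 + 1 = 7
  Position 0: "re"
  Position 1: "ec"
  Position 2: "ce"
  Position 3: "ei"
  Position 4: "iv"
  Position 5: "ve"
  Position 6: "er"
Bigrams = "re", "ec", "ce", "ei", "iv", "ve", "er"


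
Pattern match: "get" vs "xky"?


Pattern of "get": [0, 1, 2]
Pattern of "xky": [0, 1, 2]
Patterns match
Same pattern = Yes


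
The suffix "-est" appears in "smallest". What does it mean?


Suffix: -est
Example: smallest (small + -est)
Meaning = most


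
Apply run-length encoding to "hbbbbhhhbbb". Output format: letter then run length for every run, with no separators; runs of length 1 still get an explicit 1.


String: "hbbbbhhhbbb"
Scanning for consecutive runs:
  'h' x 1
  'b' x 4
  'h' x 3
  'b' x 3
RLE = "h1b4h3b3"


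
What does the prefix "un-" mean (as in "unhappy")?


Prefix: un-
Example: unhappy = un- + happy
Meaning = not / reverse


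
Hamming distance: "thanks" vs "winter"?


Comparing character by character (same length = 6):
  Pos 0: 't' vs 'w' !=
  Pos 1: 'h' vs 'i' !=
  Pos 2: 'a' vs 'n' !=
  Pos 3: 'n' vs 't' !=
  Pos 4: 'k' vs 'e' !=
  Pos 5: 's' vs 'r' !=
Hamming distance = 6


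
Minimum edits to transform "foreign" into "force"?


Word 1: "foreign" (length 7)
Word 2: "force" (length 5)
One optimal edit sequence (insert/delete/substitute each cost 1):
  1. keep 'f'
  2. keep 'o'
  3. keep 'r'
  4. delete 'e'  (+1)
  5. delete 'i'  (+1)
  6. substitute 'g' -> 'c'  (+1)
  7. substitute 'n' -> 'e'  (+1)
Total edit operations: 4
Edit distance = 4


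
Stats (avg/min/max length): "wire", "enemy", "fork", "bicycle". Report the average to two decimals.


Lengths: "wire"=4, "enemy"=5, "fork"=4, "bicycle"=7
Sum = 20, Count = 4
Average = 20/4 = 5.00
= avg=5.00, min=4, max=7


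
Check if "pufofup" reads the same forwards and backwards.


Word: "pufofup"
Reversed: "pufofup"
Forward == Backward? pufofup == pufofup
Palindrome = Yes


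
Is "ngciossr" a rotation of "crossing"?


Word: "crossing", Candidate: "ngciossr"
Method: check if candidate is substring of word+word
"crossingcrossing" contains "ngciossr"? No
Is rotation = No


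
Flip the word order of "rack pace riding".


Original: "rack pace riding"
Words (1..n): rack | pace | riding
Reversed (n..1): riding | pace | rack
Result = "riding pace rack"


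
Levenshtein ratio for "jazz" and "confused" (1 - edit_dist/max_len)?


Word 1: "jazz" (length 4)
Word 2: "confused" (length 8)
One optimal edit sequence:
  1. insert 'c'  (+1)
  2. insert 'o'  (+1)
  3. insert 'n'  (+1)
  4. insert 'f'  (+1)
  5. substitute 'j' -> 'u'  (+1)
  6. substitute 'a' -> 's'  (+1)
  7. substitute 'z' -> 'e'  (+1)
  8. substitute 'z' -> 'd'  (+1)
Edit distance = 8
Max length = max(4, 8) = 8
Similarity = 1 - 8/8
= 0.0000


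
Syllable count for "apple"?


Word: "apple"
Syllable breakdown: ap / ple
Counting: 2 parts
= 2 syllables


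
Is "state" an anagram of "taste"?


Word 1: "taste" → sorted: aestt
Word 2: "state" → sorted: aestt
Same letters? aestt == aestt
Anagram = Yes


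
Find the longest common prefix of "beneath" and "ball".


Word 1: "beneath"
Word 2: "ball"
Comparing from start:
  Pos 0: 'b' == 'b'
  Pos 1: 'e' != 'a' (stop)
LCP = "b" (length 1)


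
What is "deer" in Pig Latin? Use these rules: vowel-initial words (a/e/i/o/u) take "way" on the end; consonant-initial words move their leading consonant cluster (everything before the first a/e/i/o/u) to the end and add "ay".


Word: "deer"
Starts with consonant(s) → move to end, add 'ay'
Consonant cluster: "d"
Pig Latin = "eerday"


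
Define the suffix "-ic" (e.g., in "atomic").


Suffix: -ic
As in: atomic -> atom + -ic
Meaning = relating to


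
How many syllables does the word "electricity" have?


Word: "electricity"
Syllable breakdown: e · lec · tric · i · ty
Counting: 5 parts
= 5 syllables


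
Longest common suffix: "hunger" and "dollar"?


Word 1: "hunger"
Word 2: "dollar"
Comparing from end:
  Pos -1: 'r' == 'r'
  Pos -2: 'e' != 'a' (stop)
LCS = "r" (length 1)


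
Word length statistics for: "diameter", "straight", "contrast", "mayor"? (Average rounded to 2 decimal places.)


Lengths: "diameter"=8, "straight"=8, "contrast"=8, "mayor"=5
Sum = 29, Count = 4
Average = 29/4 = 7.25
= avg=7.25, min=5, max=8


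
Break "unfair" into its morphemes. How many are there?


Word: "unfair"
Morphemes: un- + fair
Each morpheme carries meaning
= 2 morphemes


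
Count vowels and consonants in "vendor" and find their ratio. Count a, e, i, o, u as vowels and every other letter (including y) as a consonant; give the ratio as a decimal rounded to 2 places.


Word: "vendor"
Vowels (a,e,i,o,u): 2
Consonants: 4
Ratio = 2/4
= 0.50


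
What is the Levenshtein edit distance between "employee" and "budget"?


Word 1: "employee" (length 8)
Word 2: "budget" (length 6)
One optimal edit sequence (insert/delete/substitute each cost 1):
  1. delete 'e'  (+1)
  2. delete 'm'  (+1)
  3. substitute 'p' -> 'b'  (+1)
  4. substitute 'l' -> 'u'  (+1)
  5. substitute 'o' -> 'd'  (+1)
  6. substitute 'y' -> 'g'  (+1)
  7. keep 'e'
  8. substitute 'e' -> 't'  (+1)
Total edit operations: 7
Edit distance = 7


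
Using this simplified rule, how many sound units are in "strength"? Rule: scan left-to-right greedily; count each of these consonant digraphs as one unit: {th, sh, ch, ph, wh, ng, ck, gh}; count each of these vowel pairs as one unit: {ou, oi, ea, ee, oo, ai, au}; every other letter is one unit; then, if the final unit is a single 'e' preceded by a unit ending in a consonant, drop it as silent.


Word: "strength" (8 letters)
Left-to-right scan:
  [1] 's' (letter)
  [2] 't' (letter)
  [3] 'r' (letter)
  [4] 'e' (letter)
  [5] 'ng' (digraph)
  [6] 'th' (digraph)
Units from scan: 6
Sound units = 6 units


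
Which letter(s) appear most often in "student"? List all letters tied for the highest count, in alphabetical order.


Word: "student"
Letter counts:
  'd': 1
  'e': 1
  'n': 1
  's': 1
  't': 2
  'u': 1
Maximum count = 2
Most frequent = 't' (2 times each)


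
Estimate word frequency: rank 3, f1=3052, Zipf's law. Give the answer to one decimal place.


Zipf's law: f(r) = f(1) / r
f(1) = 3052
f(3) = 3052 / 3
= 1017.3 occurrences


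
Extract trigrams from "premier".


Word: "premier" (length 7)
Number of trigrams = 7 - 3 + 1 = 5
  Position 0: "pre"
  Position 1: "rem"
  Position 2: "emi"
  Position 3: "mie"
  Position 4: "ier"
Trigrams = "pre", "rem", "emi", "mie", "ier"


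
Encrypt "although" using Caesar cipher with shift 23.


Word: "although"
Shift: 23
Each letter → (letter + shift) mod 26:
  'a' (0) + 23 = 23 → 'x'
  'l' (11) + 23 = 8 → 'i'
  't' (19) + 23 = 16 → 'q'
  'h' (7) + 23 = 4 → 'e'
  'o' (14) + 23 = 11 → 'l'
  'u' (20) + 23 = 17 → 'r'
  'g' (6) + 23 = 3 → 'd'
  'h' (7) + 23 = 4 → 'e'
Result = "xiqelrde"


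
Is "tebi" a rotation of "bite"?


Word: "bite", Candidate: "tebi"
Method: check if candidate is substring of word+word
"bitebite" contains "tebi"? Yes
Is rotation = Yes


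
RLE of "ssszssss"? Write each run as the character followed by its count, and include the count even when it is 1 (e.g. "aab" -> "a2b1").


String: "ssszssss"
Scanning for consecutive runs:
  's' x 3
  'z' x 1
  's' x 4
RLE = "s3z1s4"


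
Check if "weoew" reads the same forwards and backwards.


Word: "weoew"
Reversed: "weoew"
Forward == Backward? weoew == weoew
Palindrome = Yes


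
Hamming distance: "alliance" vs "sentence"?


Comparing character by character (same length = 8):
  Pos 0: 'a' vs 's' !=
  Pos 1: 'l' vs 'e' !=
  Pos 2: 'l' vs 'n' !=
  Pos 3: 'i' vs 't' !=
  Pos 4: 'a' vs 'e' !=
  Pos 5: 'n' vs 'n' =
  Pos 6: 'c' vs 'c' =
  Pos 7: 'e' vs 'e' =
Hamming distance = 5


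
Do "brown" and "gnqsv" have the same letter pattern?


Pattern of "brown": [0, 1, 2, 3, 4]
Pattern of "gnqsv": [0, 1, 2, 3, 4]
Patterns match
Same pattern = Yes


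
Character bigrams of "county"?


Word: "county" (length 6)
Number of bigrams = 6 - 2 + 1 = 5
  Position 0: "co"
  Position 1: "ou"
  Position 2: "un"
  Position 3: "nt"
  Position 4: "ty"
Bigrams = "co", "ou", "un", "nt", "ty"


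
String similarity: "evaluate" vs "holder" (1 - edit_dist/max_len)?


Word 1: "evaluate" (length 8)
Word 2: "holder" (length 6)
One optimal edit sequence:
  1. delete 'e'  (+1)
  2. substitute 'v' -> 'h'  (+1)
  3. substitute 'a' -> 'o'  (+1)
  4. keep 'l'
  5. delete 'u'  (+1)
  6. substitute 'a' -> 'd'  (+1)
  7. substitute 't' -> 'e'  (+1)
  8. substitute 'e' -> 'r'  (+1)
Edit distance = 7
Max length = max(8, 6) = 8
Similarity = 1 - 7/8
= 0.1250


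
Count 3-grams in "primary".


Word: "primary" (length 7)
Number of 3-grams = length - 3 + 1 = 7 - 3 + 1
= 5


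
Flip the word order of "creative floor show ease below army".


Original: "creative floor show ease below army"
Words (1..n): creative | floor | show | ease | below | army
Reversed (n..1): army | below | ease | show | floor | creative
Result = "army below ease show floor creative"


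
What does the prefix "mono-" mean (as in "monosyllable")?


Prefix: mono-
Example: monosyllable (mono- + syllable)
Meaning = one


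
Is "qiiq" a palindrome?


Word: "qiiq"
Reversed: "qiiq"
Forward == Backward? qiiq == qiiq
Palindrome = Yes


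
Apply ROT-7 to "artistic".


Word: "artistic"
Shift: 7
Each letter → (letter + shift) mod 26:
  'a' (0) + 7 = 7 → 'h'
  'r' (17) + 7 = 24 → 'y'
  't' (19) + 7 = 0 → 'a'
  'i' (8) + 7 = 15 → 'p'
  's' (18) + 7 = 25 → 'z'
  't' (19) + 7 = 0 → 'a'
  'i' (8) + 7 = 15 → 'p'
  'c' (2) + 7 = 9 → 'j'
Result = "hyapzapj"


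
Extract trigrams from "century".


Word: "century" (length 7)
Number of trigrams = 7 - 3 + 1 = 5
  Position 0: "cen"
  Position 1: "ent"
  Position 2: "ntu"
  Position 3: "tur"
  Position 4: "ury"
Trigrams = "cen", "ent", "ntu", "tur", "ury"


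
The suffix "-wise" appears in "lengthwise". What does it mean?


Suffix: -wise
Example: lengthwise (length + -wise)
Meaning = in the manner of


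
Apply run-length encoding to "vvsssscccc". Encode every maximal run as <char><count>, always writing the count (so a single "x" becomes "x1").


String: "vvsssscccc"
Scanning for consecutive runs:
  'v' x 2
  's' x 4
  'c' x 4
RLE = "v2s4c4"


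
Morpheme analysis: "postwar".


Word: "postwar"
Morphemes: post- / war
Each morpheme carries meaning
= 2 morphemes


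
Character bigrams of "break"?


Word: "break" (length 5)
Number of bigrams = 5 - 2 + 1 = 4
  Position 0: "br"
  Position 1: "re"
  Position 2: "ea"
  Position 3: "ak"
Bigrams = "br", "re", "ea", "ak"


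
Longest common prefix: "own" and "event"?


Word 1: "own"
Word 2: "event"
Comparing from start:
  Pos 0: 'o' != 'e' (stop)
LCP = "" (length 0)


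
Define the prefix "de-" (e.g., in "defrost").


Prefix: de-
Example: defrost = de- + frost
Meaning = remove / reverse


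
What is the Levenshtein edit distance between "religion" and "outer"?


Word 1: "religion" (length 8)
Word 2: "outer" (length 5)
One optimal edit sequence (insert/delete/substitute each cost 1):
  1. delete 'r'  (+1)
  2. delete 'e'  (+1)
  3. delete 'l'  (+1)
  4. substitute 'i' -> 'o'  (+1)
  5. substitute 'g' -> 'u'  (+1)
  6. substitute 'i' -> 't'  (+1)
  7. substitute 'o' -> 'e'  (+1)
  8. substitute 'n' -> 'r'  (+1)
Total edit operations: 8
Edit distance = 8


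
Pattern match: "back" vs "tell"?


Pattern of "back": [0, 1, 2, 3]
Pattern of "tell": [0, 1, 2, 2]
Patterns do not match
Same pattern = No


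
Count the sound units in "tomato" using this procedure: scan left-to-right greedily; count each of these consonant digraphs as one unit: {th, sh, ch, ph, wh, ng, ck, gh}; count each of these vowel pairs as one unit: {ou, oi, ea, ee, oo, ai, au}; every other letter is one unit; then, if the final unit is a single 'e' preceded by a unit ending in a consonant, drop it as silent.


Word: "tomato" (6 letters)
Left-to-right scan:
  1. 't' (letter)
  2. 'o' (letter)
  3. 'm' (letter)
  4. 'a' (letter)
  5. 't' (letter)
  6. 'o' (letter)
Units from scan: 6
Sound units = 6 units


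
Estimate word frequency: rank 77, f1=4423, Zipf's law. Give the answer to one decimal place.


Zipf's law: f(r) = f(1) / r
f(1) = 4423
f(77) = 4423 / 77
= 57.4 occurrences


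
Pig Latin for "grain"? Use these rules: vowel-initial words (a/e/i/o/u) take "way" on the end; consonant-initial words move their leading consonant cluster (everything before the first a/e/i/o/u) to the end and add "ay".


Word: "grain"
Starts with consonant(s) → move to end, add 'ay'
Consonant cluster: "gr"
Pig Latin = "aingray"


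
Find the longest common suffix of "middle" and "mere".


Word 1: "middle"
Word 2: "mere"
Comparing from end:
  Pos -1: 'e' == 'e'
  Pos -2: 'l' != 'r' (stop)
LCS = "e" (length 1)
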